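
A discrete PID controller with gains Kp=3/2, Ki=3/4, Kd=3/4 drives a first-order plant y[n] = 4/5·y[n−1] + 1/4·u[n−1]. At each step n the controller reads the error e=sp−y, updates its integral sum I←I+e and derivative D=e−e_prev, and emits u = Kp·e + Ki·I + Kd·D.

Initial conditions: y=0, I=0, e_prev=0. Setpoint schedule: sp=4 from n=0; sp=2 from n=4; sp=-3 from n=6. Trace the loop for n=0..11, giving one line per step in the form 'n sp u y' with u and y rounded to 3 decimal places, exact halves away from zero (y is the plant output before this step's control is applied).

0 4 12.000 0.000
1 4 3.000 3.000
2 4 5.550 3.150
3 4 4.028 3.908
4 2 -2.011 4.133
5 2 2.046 2.804
6 -3 -14.406 2.754
7 -3 -2.551 -1.398
8 -3 -5.792 -1.756
9 -3 -3.703 -2.853
10 -3 -3.571 -3.208
11 -3 -2.928 -3.459

(exact arithmetic carried between steps; '≈' marks a value shown rounded to 6 d.p. or computed from one; I and e_prev carry over from the previous line; the table rounds u and y to 3 d.p., halves away from zero)
n=0: y=0, sp=4, e=sp−y=4; I=4, D=e−e_prev=4; u=3/2·4+3/4·4+3/4·4=12; next y=4/5·0+1/4·12=3
n=1: y=3, sp=4, e=sp−y=1; I=5, D=e−e_prev=-3; u=3/2·1+3/4·5+3/4·(-3)=3; next y=4/5·3+1/4·3=3.15
n=2: y=3.15, sp=4, e=sp−y=0.85; I=5.85, D=e−e_prev=-0.15; u=3/2·0.85+3/4·5.85+3/4·(-0.15)=5.55; next y=4/5·3.15+1/4·5.55=3.9075
n=3: y=3.9075, sp=4, e=sp−y=0.0925; I=5.9425, D=e−e_prev=-0.7575; u=3/2·0.0925+3/4·5.9425+3/4·(-0.7575)=4.0275; next y=4/5·3.9075+1/4·4.0275=4.132875
n=4: y=4.132875, sp=2, e=sp−y=-2.132875; I=3.809625, D=e−e_prev=-2.225375; u=3/2·(-2.132875)+3/4·3.809625+3/4·(-2.225375)=-2.011125; next y=4/5·4.132875+1/4·(-2.011125)≈2.803519
n=5: y≈2.803519, sp=2, e=sp−y≈-0.803519; I≈3.006106, D=e−e_prev≈1.329356; u=3/2·(-0.803519)+3/4·3.006106+3/4·1.329356≈2.046319; next y=4/5·2.803519+1/4·2.046319≈2.754395
n=6: y≈2.754395, sp=-3, e=sp−y≈-5.754395; I≈-2.748288, D=e−e_prev≈-4.950876; u=3/2·(-5.754395)+3/4·(-2.748288)+3/4·(-4.950876)≈-14.405965; next y=4/5·2.754395+1/4·(-14.405965)≈-1.397976
n=7: y≈-1.397976, sp=-3, e=sp−y≈-1.602024; I≈-4.350313, D=e−e_prev≈4.152370; u=3/2·(-1.602024)+3/4·(-4.350313)+3/4·4.152370≈-2.551494; next y=4/5·(-1.397976)+1/4·(-2.551494)≈-1.756254
n=8: y≈-1.756254, sp=-3, e=sp−y≈-1.243746; I≈-5.594059, D=e−e_prev≈0.358278; u=3/2·(-1.243746)+3/4·(-5.594059)+3/4·0.358278≈-5.792455; next y=4/5·(-1.756254)+1/4·(-5.792455)≈-2.853117
n=9: y≈-2.853117, sp=-3, e=sp−y≈-0.146883; I≈-5.740942, D=e−e_prev≈1.096863; u=3/2·(-0.146883)+3/4·(-5.740942)+3/4·1.096863≈-3.703384; next y=4/5·(-2.853117)+1/4·(-3.703384)≈-3.208339
n=10: y≈-3.208339, sp=-3, e=sp−y≈0.208339; I≈-5.532603, D=e−e_prev≈0.355223; u=3/2·0.208339+3/4·(-5.532603)+3/4·0.355223≈-3.570526; next y=4/5·(-3.208339)+1/4·(-3.570526)≈-3.459303
n=11: y≈-3.459303, sp=-3, e=sp−y≈0.459303; I≈-5.073300, D=e−e_prev≈0.250964; u=3/2·0.459303+3/4·(-5.073300)+3/4·0.250964≈-2.927798; next y=4/5·(-3.459303)+1/4·(-2.927798)≈-3.499392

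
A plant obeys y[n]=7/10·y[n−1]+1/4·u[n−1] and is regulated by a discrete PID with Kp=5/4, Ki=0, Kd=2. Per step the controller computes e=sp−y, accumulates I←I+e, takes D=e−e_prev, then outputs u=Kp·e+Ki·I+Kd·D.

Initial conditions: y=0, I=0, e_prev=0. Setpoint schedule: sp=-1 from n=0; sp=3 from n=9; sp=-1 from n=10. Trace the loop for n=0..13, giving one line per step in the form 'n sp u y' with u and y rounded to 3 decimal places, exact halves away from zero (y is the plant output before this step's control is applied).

(exact arithmetic carried between steps; '≈' marks a value shown rounded to 6 d.p. or computed from one; I and e_prev carry over from the previous line; the table rounds u and y to 3 d.p., halves away from zero)
n=0: y=0, sp=-1, e=sp−y=-1; I=-1, D=e−e_prev=-1; u=5/4·(-1)+0·(-1)+2·(-1)=-3.25; next y=7/10·0+1/4·(-3.25)=-0.8125
n=1: y=-0.8125, sp=-1, e=sp−y=-0.1875; I=-1.1875, D=e−e_prev=0.8125; u=5/4·(-0.1875)+0·(-1.1875)+2·0.8125=1.390625; next y=7/10·(-0.8125)+1/4·1.390625≈-0.221094
n=2: y≈-0.221094, sp=-1, e=sp−y≈-0.778906; I≈-1.966406, D=e−e_prev≈-0.591406; u=5/4·(-0.778906)+0·(-1.966406)+2·(-0.591406)≈-2.156445; next y=7/10·(-0.221094)+1/4·(-2.156445)≈-0.693877
n=3: y≈-0.693877, sp=-1, e=sp−y≈-0.306123; I≈-2.272529, D=e−e_prev≈0.472783; u=5/4·(-0.306123)+0·(-2.272529)+2·0.472783≈0.562913; next y=7/10·(-0.693877)+1/4·0.562913≈-0.344986
n=4: y≈-0.344986, sp=-1, e=sp−y≈-0.655014; I≈-2.927544, D=e−e_prev≈-0.348891; u=5/4·(-0.655014)+0·(-2.927544)+2·(-0.348891)≈-1.516550; next y=7/10·(-0.344986)+1/4·(-1.516550)≈-0.620628
n=5: y≈-0.620628, sp=-1, e=sp−y≈-0.379372; I≈-3.306916, D=e−e_prev≈0.275642; u=5/4·(-0.379372)+0·(-3.306916)+2·0.275642≈0.077068; next y=7/10·(-0.620628)+1/4·0.077068≈-0.415172
n=6: y≈-0.415172, sp=-1, e=sp−y≈-0.584828; I≈-3.891744, D=e−e_prev≈-0.205455; u=5/4·(-0.584828)+0·(-3.891744)+2·(-0.205455)≈-1.141945; next y=7/10·(-0.415172)+1/4·(-1.141945)≈-0.576107
n=7: y≈-0.576107, sp=-1, e=sp−y≈-0.423893; I≈-4.315637, D=e−e_prev≈0.160935; u=5/4·(-0.423893)+0·(-4.315637)+2·0.160935≈-0.207997; next y=7/10·(-0.576107)+1/4·(-0.207997)≈-0.455274
n=8: y≈-0.455274, sp=-1, e=sp−y≈-0.544726; I≈-4.860363, D=e−e_prev≈-0.120833; u=5/4·(-0.544726)+0·(-4.860363)+2·(-0.120833)≈-0.922573; next y=7/10·(-0.455274)+1/4·(-0.922573)≈-0.549335
n=9: y≈-0.549335, sp=3, e=sp−y≈3.549335; I≈-1.311028, D=e−e_prev≈4.094061; u=5/4·3.549335+0·(-1.311028)+2·4.094061≈12.624791; next y=7/10·(-0.549335)+1/4·12.624791≈2.771663
n=10: y≈2.771663, sp=-1, e=sp−y≈-3.771663; I≈-5.082691, D=e−e_prev≈-7.320998; u=5/4·(-3.771663)+0·(-5.082691)+2·(-7.320998)≈-19.356575; next y=7/10·2.771663+1/4·(-19.356575)≈-2.898980
n=11: y≈-2.898980, sp=-1, e=sp−y≈1.898980; I≈-3.183711, D=e−e_prev≈5.670643; u=5/4·1.898980+0·(-3.183711)+2·5.670643≈13.715010; next y=7/10·(-2.898980)+1/4·13.715010≈1.399467
n=12: y≈1.399467, sp=-1, e=sp−y≈-2.399467; I≈-5.583178, D=e−e_prev≈-4.298446; u=5/4·(-2.399467)+0·(-5.583178)+2·(-4.298446)≈-11.596226; next y=7/10·1.399467+1/4·(-11.596226)≈-1.919430
n=13: y≈-1.919430, sp=-1, e=sp−y≈0.919430; I≈-4.663748, D=e−e_prev≈3.318897; u=5/4·0.919430+0·(-4.663748)+2·3.318897≈7.787081; next y=7/10·(-1.919430)+1/4·7.787081≈0.603169

0 -1 -3.250 0.000
1 -1 1.391 -0.813
2 -1 -2.156 -0.221
3 -1 0.563 -0.694
4 -1 -1.517 -0.345
5 -1 0.077 -0.621
6 -1 -1.142 -0.415
7 -1 -0.208 -0.576
8 -1 -0.923 -0.455
9 3 12.625 -0.549
10 -1 -19.357 2.772
11 -1 13.715 -2.899
12 -1 -11.596 1.399
13 -1 7.787 -1.919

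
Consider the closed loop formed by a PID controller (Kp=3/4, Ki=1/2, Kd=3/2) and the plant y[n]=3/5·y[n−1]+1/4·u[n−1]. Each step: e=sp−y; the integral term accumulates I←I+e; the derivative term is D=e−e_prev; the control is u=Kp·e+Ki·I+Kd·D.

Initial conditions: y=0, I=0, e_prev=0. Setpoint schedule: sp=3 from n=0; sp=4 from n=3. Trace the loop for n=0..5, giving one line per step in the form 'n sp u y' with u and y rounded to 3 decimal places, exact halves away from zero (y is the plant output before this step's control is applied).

(exact arithmetic carried between steps; '≈' marks a value shown rounded to 6 d.p. or computed from one; I and e_prev carry over from the previous line; the table rounds u and y to 3 d.p., halves away from zero)
n=0: y=0, sp=3, e=sp−y=3; I=3, D=e−e_prev=3; u=3/4·3+1/2·3+3/2·3=8.25; next y=3/5·0+1/4·8.25=2.0625
n=1: y=2.0625, sp=3, e=sp−y=0.9375; I=3.9375, D=e−e_prev=-2.0625; u=3/4·0.9375+1/2·3.9375+3/2·(-2.0625)=-0.421875; next y=3/5·2.0625+1/4·(-0.421875)≈1.132031
n=2: y≈1.132031, sp=3, e=sp−y≈1.867969; I≈5.805469, D=e−e_prev≈0.930469; u=3/4·1.867969+1/2·5.805469+3/2·0.930469≈5.699414; next y=3/5·1.132031+1/4·5.699414≈2.104072
n=3: y≈2.104072, sp=4, e=sp−y≈1.895928; I≈7.701396, D=e−e_prev≈0.027959; u=3/4·1.895928+1/2·7.701396+3/2·0.027959≈5.314583; next y=3/5·2.104072+1/4·5.314583≈2.591089
n=4: y≈2.591089, sp=4, e=sp−y≈1.408911; I≈9.110307, D=e−e_prev≈-0.487017; u=3/4·1.408911+1/2·9.110307+3/2·(-0.487017)≈4.881312; next y=3/5·2.591089+1/4·4.881312≈2.774981
n=5: y≈2.774981, sp=4, e=sp−y≈1.225019; I≈10.335326, D=e−e_prev≈-0.183892; u=3/4·1.225019+1/2·10.335326+3/2·(-0.183892)≈5.810588; next y=3/5·2.774981+1/4·5.810588≈3.117636

0 3 8.250 0.000
1 3 -0.422 2.063
2 3 5.699 1.132
3 4 5.315 2.104
4 4 4.881 2.591
5 4 5.811 2.775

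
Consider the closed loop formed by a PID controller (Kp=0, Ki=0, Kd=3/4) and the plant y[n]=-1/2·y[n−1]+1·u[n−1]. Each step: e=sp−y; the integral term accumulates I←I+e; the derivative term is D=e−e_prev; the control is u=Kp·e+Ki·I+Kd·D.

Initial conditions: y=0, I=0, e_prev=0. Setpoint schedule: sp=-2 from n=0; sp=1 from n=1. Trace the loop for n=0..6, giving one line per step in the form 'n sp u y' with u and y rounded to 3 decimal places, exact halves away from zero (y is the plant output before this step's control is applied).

(exact arithmetic carried between steps; '≈' marks a value shown rounded to 6 d.p. or computed from one; I and e_prev carry over from the previous line; the table rounds u and y to 3 d.p., halves away from zero)
n=0: y=0, sp=-2, e=sp−y=-2; I=-2, D=e−e_prev=-2; u=0·(-2)+0·(-2)+3/4·(-2)=-1.5; next y=-1/2·0+1·(-1.5)=-1.5
n=1: y=-1.5, sp=1, e=sp−y=2.5; I=0.5, D=e−e_prev=4.5; u=0·2.5+0·0.5+3/4·4.5=3.375; next y=-1/2·(-1.5)+1·3.375=4.125
n=2: y=4.125, sp=1, e=sp−y=-3.125; I=-2.625, D=e−e_prev=-5.625; u=0·(-3.125)+0·(-2.625)+3/4·(-5.625)=-4.21875; next y=-1/2·4.125+1·(-4.21875)=-6.28125
n=3: y=-6.28125, sp=1, e=sp−y=7.28125; I=4.65625, D=e−e_prev=10.40625; u=0·7.28125+0·4.65625+3/4·10.40625≈7.804688; next y=-1/2·(-6.28125)+1·7.804688≈10.945313
n=4: y≈10.945313, sp=1, e=sp−y≈-9.945313; I≈-5.289063, D=e−e_prev≈-17.226563; u=0·(-9.945313)+0·(-5.289063)+3/4·(-17.226563)≈-12.919922; next y=-1/2·10.945313+1·(-12.919922)≈-18.392578
n=5: y≈-18.392578, sp=1, e=sp−y≈19.392578; I≈14.103516, D=e−e_prev≈29.337891; u=0·19.392578+0·14.103516+3/4·29.337891≈22.003418; next y=-1/2·(-18.392578)+1·22.003418≈31.199707
n=6: y≈31.199707, sp=1, e=sp−y≈-30.199707; I≈-16.096191, D=e−e_prev≈-49.592285; u=0·(-30.199707)+0·(-16.096191)+3/4·(-49.592285)≈-37.194214; next y=-1/2·31.199707+1·(-37.194214)≈-52.794067

0 -2 -1.500 0.000
1 1 3.375 -1.500
2 1 -4.219 4.125
3 1 7.805 -6.281
4 1 -12.920 10.945
5 1 22.003 -18.393
6 1 -37.194 31.200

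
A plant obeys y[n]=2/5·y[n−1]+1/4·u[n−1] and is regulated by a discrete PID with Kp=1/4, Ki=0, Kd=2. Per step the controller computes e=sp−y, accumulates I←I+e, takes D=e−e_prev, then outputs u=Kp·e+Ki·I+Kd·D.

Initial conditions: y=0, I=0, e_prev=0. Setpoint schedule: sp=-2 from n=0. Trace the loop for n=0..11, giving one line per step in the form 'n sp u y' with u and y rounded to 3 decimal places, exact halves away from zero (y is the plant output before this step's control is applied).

(exact arithmetic carried between steps; '≈' marks a value shown rounded to 6 d.p. or computed from one; I and e_prev carry over from the previous line; the table rounds u and y to 3 d.p., halves away from zero)
n=0: y=0, sp=-2, e=sp−y=-2; I=-2, D=e−e_prev=-2; u=1/4·(-2)+0·(-2)+2·(-2)=-4.5; next y=2/5·0+1/4·(-4.5)=-1.125
n=1: y=-1.125, sp=-2, e=sp−y=-0.875; I=-2.875, D=e−e_prev=1.125; u=1/4·(-0.875)+0·(-2.875)+2·1.125=2.03125; next y=2/5·(-1.125)+1/4·2.03125≈0.057813
n=2: y≈0.057813, sp=-2, e=sp−y≈-2.057813; I≈-4.932813, D=e−e_prev≈-1.182813; u=1/4·(-2.057813)+0·(-4.932813)+2·(-1.182813)≈-2.880078; next y=2/5·0.057813+1/4·(-2.880078)≈-0.696895
n=3: y≈-0.696895, sp=-2, e=sp−y≈-1.303105; I≈-6.235918, D=e−e_prev≈0.754707; u=1/4·(-1.303105)+0·(-6.235918)+2·0.754707≈1.183638; next y=2/5·(-0.696895)+1/4·1.183638≈0.017152
n=4: y≈0.017152, sp=-2, e=sp−y≈-2.017152; I≈-8.253070, D=e−e_prev≈-0.714046; u=1/4·(-2.017152)+0·(-8.253070)+2·(-0.714046)≈-1.932380; next y=2/5·0.017152+1/4·(-1.932380)≈-0.476234
n=5: y≈-0.476234, sp=-2, e=sp−y≈-1.523766; I≈-9.776835, D=e−e_prev≈0.493386; u=1/4·(-1.523766)+0·(-9.776835)+2·0.493386≈0.605831; next y=2/5·(-0.476234)+1/4·0.605831≈-0.039036
n=6: y≈-0.039036, sp=-2, e=sp−y≈-1.960964; I≈-11.737799, D=e−e_prev≈-0.437198; u=1/4·(-1.960964)+0·(-11.737799)+2·(-0.437198)≈-1.364638; next y=2/5·(-0.039036)+1/4·(-1.364638)≈-0.356774
n=7: y≈-0.356774, sp=-2, e=sp−y≈-1.643226; I≈-13.381025, D=e−e_prev≈0.317738; u=1/4·(-1.643226)+0·(-13.381025)+2·0.317738≈0.224669; next y=2/5·(-0.356774)+1/4·0.224669≈-0.086542
n=8: y≈-0.086542, sp=-2, e=sp−y≈-1.913458; I≈-15.294483, D=e−e_prev≈-0.270232; u=1/4·(-1.913458)+0·(-15.294483)+2·(-0.270232)≈-1.018827; next y=2/5·(-0.086542)+1/4·(-1.018827)≈-0.289324
n=9: y≈-0.289324, sp=-2, e=sp−y≈-1.710676; I≈-17.005159, D=e−e_prev≈0.202781; u=1/4·(-1.710676)+0·(-17.005159)+2·0.202781≈-0.022106; next y=2/5·(-0.289324)+1/4·(-0.022106)≈-0.121256
n=10: y≈-0.121256, sp=-2, e=sp−y≈-1.878744; I≈-18.883903, D=e−e_prev≈-0.168068; u=1/4·(-1.878744)+0·(-18.883903)+2·(-0.168068)≈-0.805822; next y=2/5·(-0.121256)+1/4·(-0.805822)≈-0.249958
n=11: y≈-0.249958, sp=-2, e=sp−y≈-1.750042; I≈-20.633945, D=e−e_prev≈0.128702; u=1/4·(-1.750042)+0·(-20.633945)+2·0.128702≈-0.180107; next y=2/5·(-0.249958)+1/4·(-0.180107)≈-0.145010

0 -2 -4.500 0.000
1 -2 2.031 -1.125
2 -2 -2.880 0.058
3 -2 1.184 -0.697
4 -2 -1.932 0.017
5 -2 0.606 -0.476
6 -2 -1.365 -0.039
7 -2 0.225 -0.357
8 -2 -1.019 -0.087
9 -2 -0.022 -0.289
10 -2 -0.806 -0.121
11 -2 -0.180 -0.250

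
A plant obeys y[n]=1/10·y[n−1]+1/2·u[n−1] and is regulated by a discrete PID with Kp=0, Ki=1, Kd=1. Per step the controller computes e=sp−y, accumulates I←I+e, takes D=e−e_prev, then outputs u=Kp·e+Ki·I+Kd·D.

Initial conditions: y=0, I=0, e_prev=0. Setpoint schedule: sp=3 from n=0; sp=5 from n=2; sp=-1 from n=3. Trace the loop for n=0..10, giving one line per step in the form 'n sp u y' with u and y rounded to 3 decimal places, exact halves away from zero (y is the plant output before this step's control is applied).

0 3 6.000 0.000
1 3 0.000 3.000
2 5 12.400 0.300
3 -1 -11.460 6.230
4 -1 15.914 -5.107
5 -1 -16.423 7.446
6 -1 17.510 -7.467
7 -1 -21.886 8.009
8 -1 20.882 -10.142
9 -1 -27.265 9.427
10 -1 26.110 -12.690

(exact arithmetic carried between steps; '≈' marks a value shown rounded to 6 d.p. or computed from one; I and e_prev carry over from the previous line; the table rounds u and y to 3 d.p., halves away from zero)
n=0: y=0, sp=3, e=sp−y=3; I=3, D=e−e_prev=3; u=0·3+1·3+1·3=6; next y=1/10·0+1/2·6=3
n=1: y=3, sp=3, e=sp−y=0; I=3, D=e−e_prev=-3; u=0·0+1·3+1·(-3)=0; next y=1/10·3+1/2·0=0.3
n=2: y=0.3, sp=5, e=sp−y=4.7; I=7.7, D=e−e_prev=4.7; u=0·4.7+1·7.7+1·4.7=12.4; next y=1/10·0.3+1/2·12.4=6.23
n=3: y=6.23, sp=-1, e=sp−y=-7.23; I=0.47, D=e−e_prev=-11.93; u=0·(-7.23)+1·0.47+1·(-11.93)=-11.46; next y=1/10·6.23+1/2·(-11.46)=-5.107
n=4: y=-5.107, sp=-1, e=sp−y=4.107; I=4.577, D=e−e_prev=11.337; u=0·4.107+1·4.577+1·11.337=15.914; next y=1/10·(-5.107)+1/2·15.914=7.4463
n=5: y=7.4463, sp=-1, e=sp−y=-8.4463; I=-3.8693, D=e−e_prev=-12.5533; u=0·(-8.4463)+1·(-3.8693)+1·(-12.5533)=-16.4226; next y=1/10·7.4463+1/2·(-16.4226)=-7.46667
n=6: y=-7.46667, sp=-1, e=sp−y=6.46667; I=2.59737, D=e−e_prev=14.91297; u=0·6.46667+1·2.59737+1·14.91297=17.51034; next y=1/10·(-7.46667)+1/2·17.51034=8.008503
n=7: y=8.008503, sp=-1, e=sp−y=-9.008503; I=-6.411133, D=e−e_prev=-15.475173; u=0·(-9.008503)+1·(-6.411133)+1·(-15.475173)=-21.886306; next y=1/10·8.008503+1/2·(-21.886306)≈-10.142303
n=8: y≈-10.142303, sp=-1, e=sp−y≈9.142303; I≈2.731170, D=e−e_prev≈18.150806; u=0·9.142303+1·2.731170+1·18.150806≈20.881975; next y=1/10·(-10.142303)+1/2·20.881975≈9.426757
n=9: y≈9.426757, sp=-1, e=sp−y≈-10.426757; I≈-7.695588, D=e−e_prev≈-19.569060; u=0·(-10.426757)+1·(-7.695588)+1·(-19.569060)≈-27.264648; next y=1/10·9.426757+1/2·(-27.264648)≈-12.689648
n=10: y≈-12.689648, sp=-1, e=sp−y≈11.689648; I≈3.994060, D=e−e_prev≈22.116406; u=0·11.689648+1·3.994060+1·22.116406≈26.110466; next y=1/10·(-12.689648)+1/2·26.110466≈11.786268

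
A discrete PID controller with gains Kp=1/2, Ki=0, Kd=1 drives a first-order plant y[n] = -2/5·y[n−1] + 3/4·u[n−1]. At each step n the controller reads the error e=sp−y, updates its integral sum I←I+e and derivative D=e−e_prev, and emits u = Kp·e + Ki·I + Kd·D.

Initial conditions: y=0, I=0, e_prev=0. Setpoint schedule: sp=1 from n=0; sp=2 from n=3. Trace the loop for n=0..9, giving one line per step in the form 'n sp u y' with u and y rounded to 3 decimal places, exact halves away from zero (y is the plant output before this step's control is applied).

(exact arithmetic carried between steps; '≈' marks a value shown rounded to 6 d.p. or computed from one; I and e_prev carry over from the previous line; the table rounds u and y to 3 d.p., halves away from zero)
n=0: y=0, sp=1, e=sp−y=1; I=1, D=e−e_prev=1; u=1/2·1+0·1+1·1=1.5; next y=-2/5·0+3/4·1.5=1.125
n=1: y=1.125, sp=1, e=sp−y=-0.125; I=0.875, D=e−e_prev=-1.125; u=1/2·(-0.125)+0·0.875+1·(-1.125)=-1.1875; next y=-2/5·1.125+3/4·(-1.1875)=-1.340625
n=2: y=-1.340625, sp=1, e=sp−y=2.340625; I=3.215625, D=e−e_prev=2.465625; u=1/2·2.340625+0·3.215625+1·2.465625≈3.635938; next y=-2/5·(-1.340625)+3/4·3.635938≈3.263203
n=3: y≈3.263203, sp=2, e=sp−y≈-1.263203; I≈1.952422, D=e−e_prev≈-3.603828; u=1/2·(-1.263203)+0·1.952422+1·(-3.603828)≈-4.235430; next y=-2/5·3.263203+3/4·(-4.235430)≈-4.481854
n=4: y≈-4.481854, sp=2, e=sp−y≈6.481854; I≈8.434275, D=e−e_prev≈7.745057; u=1/2·6.481854+0·8.434275+1·7.745057≈10.985983; next y=-2/5·(-4.481854)+3/4·10.985983≈10.032229
n=5: y≈10.032229, sp=2, e=sp−y≈-8.032229; I≈0.402046, D=e−e_prev≈-14.514082; u=1/2·(-8.032229)+0·0.402046+1·(-14.514082)≈-18.530197; next y=-2/5·10.032229+3/4·(-18.530197)≈-17.910539
n=6: y≈-17.910539, sp=2, e=sp−y≈19.910539; I≈20.312586, D=e−e_prev≈27.942768; u=1/2·19.910539+0·20.312586+1·27.942768≈37.898038; next y=-2/5·(-17.910539)+3/4·37.898038≈35.587744
n=7: y≈35.587744, sp=2, e=sp−y≈-33.587744; I≈-13.275158, D=e−e_prev≈-53.498283; u=1/2·(-33.587744)+0·(-13.275158)+1·(-53.498283)≈-70.292156; next y=-2/5·35.587744+3/4·(-70.292156)≈-66.954214
n=8: y≈-66.954214, sp=2, e=sp−y≈68.954214; I≈55.679056, D=e−e_prev≈102.541958; u=1/2·68.954214+0·55.679056+1·102.541958≈137.019066; next y=-2/5·(-66.954214)+3/4·137.019066≈129.545985
n=9: y≈129.545985, sp=2, e=sp−y≈-127.545985; I≈-71.866929, D=e−e_prev≈-196.500199; u=1/2·(-127.545985)+0·(-71.866929)+1·(-196.500199)≈-260.273192; next y=-2/5·129.545985+3/4·(-260.273192)≈-247.023288

0 1 1.500 0.000
1 1 -1.188 1.125
2 1 3.636 -1.341
3 2 -4.235 3.263
4 2 10.986 -4.482
5 2 -18.530 10.032
6 2 37.898 -17.911
7 2 -70.292 35.588
8 2 137.019 -66.954
9 2 -260.273 129.546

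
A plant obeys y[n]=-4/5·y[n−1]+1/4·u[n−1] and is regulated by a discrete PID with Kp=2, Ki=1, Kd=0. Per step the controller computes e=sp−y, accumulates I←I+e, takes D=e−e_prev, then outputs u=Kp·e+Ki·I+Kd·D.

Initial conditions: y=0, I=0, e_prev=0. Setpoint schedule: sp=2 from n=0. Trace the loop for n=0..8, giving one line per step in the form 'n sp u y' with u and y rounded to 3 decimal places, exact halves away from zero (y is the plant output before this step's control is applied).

0 2 6.000 0.000
1 2 3.500 1.500
2 2 9.475 -0.325
3 2 2.939 2.629
4 2 14.301 -1.368
5 2 -0.445 4.670
6 2 22.436 -3.847
7 2 -9.319 8.687
8 2 37.893 -9.279

(exact arithmetic carried between steps; '≈' marks a value shown rounded to 6 d.p. or computed from one; I and e_prev carry over from the previous line; the table rounds u and y to 3 d.p., halves away from zero)
n=0: y=0, sp=2, e=sp−y=2; I=2, D=e−e_prev=2; u=2·2+1·2+0·2=6; next y=-4/5·0+1/4·6=1.5
n=1: y=1.5, sp=2, e=sp−y=0.5; I=2.5, D=e−e_prev=-1.5; u=2·0.5+1·2.5+0·(-1.5)=3.5; next y=-4/5·1.5+1/4·3.5=-0.325
n=2: y=-0.325, sp=2, e=sp−y=2.325; I=4.825, D=e−e_prev=1.825; u=2·2.325+1·4.825+0·1.825=9.475; next y=-4/5·(-0.325)+1/4·9.475=2.62875
n=3: y=2.62875, sp=2, e=sp−y=-0.62875; I=4.19625, D=e−e_prev=-2.95375; u=2·(-0.62875)+1·4.19625+0·(-2.95375)=2.93875; next y=-4/5·2.62875+1/4·2.93875≈-1.368313
n=4: y≈-1.368313, sp=2, e=sp−y≈3.368313; I≈7.564563, D=e−e_prev≈3.997063; u=2·3.368313+1·7.564563+0·3.997063≈14.301188; next y=-4/5·(-1.368313)+1/4·14.301188≈4.669947
n=5: y≈4.669947, sp=2, e=sp−y≈-2.669947; I≈4.894616, D=e−e_prev≈-6.038259; u=2·(-2.669947)+1·4.894616+0·(-6.038259)≈-0.445278; next y=-4/5·4.669947+1/4·(-0.445278)≈-3.847277
n=6: y≈-3.847277, sp=2, e=sp−y≈5.847277; I≈10.741893, D=e−e_prev≈8.517224; u=2·5.847277+1·10.741893+0·8.517224≈22.436447; next y=-4/5·(-3.847277)+1/4·22.436447≈8.686933
n=7: y≈8.686933, sp=2, e=sp−y≈-6.686933; I≈4.054959, D=e−e_prev≈-12.534210; u=2·(-6.686933)+1·4.054959+0·(-12.534210)≈-9.318907; next y=-4/5·8.686933+1/4·(-9.318907)≈-9.279273
n=8: y≈-9.279273, sp=2, e=sp−y≈11.279273; I≈15.334233, D=e−e_prev≈17.966207; u=2·11.279273+1·15.334233+0·17.966207≈37.892780; next y=-4/5·(-9.279273)+1/4·37.892780≈16.896614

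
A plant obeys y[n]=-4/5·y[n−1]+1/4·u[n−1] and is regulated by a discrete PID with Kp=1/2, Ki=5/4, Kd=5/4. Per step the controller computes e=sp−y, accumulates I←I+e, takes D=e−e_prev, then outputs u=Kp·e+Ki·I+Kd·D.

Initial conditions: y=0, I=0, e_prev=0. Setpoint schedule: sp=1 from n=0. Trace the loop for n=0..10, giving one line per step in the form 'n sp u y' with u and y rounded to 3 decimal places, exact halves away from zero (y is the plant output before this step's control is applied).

(exact arithmetic carried between steps; '≈' marks a value shown rounded to 6 d.p. or computed from one; I and e_prev carry over from the previous line; the table rounds u and y to 3 d.p., halves away from zero)
n=0: y=0, sp=1, e=sp−y=1; I=1, D=e−e_prev=1; u=1/2·1+5/4·1+5/4·1=3; next y=-4/5·0+1/4·3=0.75
n=1: y=0.75, sp=1, e=sp−y=0.25; I=1.25, D=e−e_prev=-0.75; u=1/2·0.25+5/4·1.25+5/4·(-0.75)=0.75; next y=-4/5·0.75+1/4·0.75=-0.4125
n=2: y=-0.4125, sp=1, e=sp−y=1.4125; I=2.6625, D=e−e_prev=1.1625; u=1/2·1.4125+5/4·2.6625+5/4·1.1625=5.4875; next y=-4/5·(-0.4125)+1/4·5.4875=1.701875
n=3: y=1.701875, sp=1, e=sp−y=-0.701875; I=1.960625, D=e−e_prev=-2.114375; u=1/2·(-0.701875)+5/4·1.960625+5/4·(-2.114375)=-0.543125; next y=-4/5·1.701875+1/4·(-0.543125)≈-1.497281
n=4: y≈-1.497281, sp=1, e=sp−y≈2.497281; I≈4.457906, D=e−e_prev≈3.199156; u=1/2·2.497281+5/4·4.457906+5/4·3.199156≈10.819969; next y=-4/5·(-1.497281)+1/4·10.819969≈3.902817
n=5: y≈3.902817, sp=1, e=sp−y≈-2.902817; I≈1.555089, D=e−e_prev≈-5.400098; u=1/2·(-2.902817)+5/4·1.555089+5/4·(-5.400098)≈-6.257670; next y=-4/5·3.902817+1/4·(-6.257670)≈-4.686671
n=6: y≈-4.686671, sp=1, e=sp−y≈5.686671; I≈7.241760, D=e−e_prev≈8.589489; u=1/2·5.686671+5/4·7.241760+5/4·8.589489≈22.632397; next y=-4/5·(-4.686671)+1/4·22.632397≈9.407436
n=7: y≈9.407436, sp=1, e=sp−y≈-8.407436; I≈-1.165676, D=e−e_prev≈-14.094108; u=1/2·(-8.407436)+5/4·(-1.165676)+5/4·(-14.094108)≈-23.278447; next y=-4/5·9.407436+1/4·(-23.278447)≈-13.345561
n=8: y≈-13.345561, sp=1, e=sp−y≈14.345561; I≈13.179885, D=e−e_prev≈22.752997; u=1/2·14.345561+5/4·13.179885+5/4·22.752997≈52.088883; next y=-4/5·(-13.345561)+1/4·52.088883≈23.698669
n=9: y≈23.698669, sp=1, e=sp−y≈-22.698669; I≈-9.518784, D=e−e_prev≈-37.044230; u=1/2·(-22.698669)+5/4·(-9.518784)+5/4·(-37.044230)≈-69.553103; next y=-4/5·23.698669+1/4·(-69.553103)≈-36.347211
n=10: y≈-36.347211, sp=1, e=sp−y≈37.347211; I≈27.828427, D=e−e_prev≈60.045881; u=1/2·37.347211+5/4·27.828427+5/4·60.045881≈128.516490; next y=-4/5·(-36.347211)+1/4·128.516490≈61.206892

0 1 3.000 0.000
1 1 0.750 0.750
2 1 5.488 -0.413
3 1 -0.543 1.702
4 1 10.820 -1.497
5 1 -6.258 3.903
6 1 22.632 -4.687
7 1 -23.278 9.407
8 1 52.089 -13.346
9 1 -69.553 23.699
10 1 128.516 -36.347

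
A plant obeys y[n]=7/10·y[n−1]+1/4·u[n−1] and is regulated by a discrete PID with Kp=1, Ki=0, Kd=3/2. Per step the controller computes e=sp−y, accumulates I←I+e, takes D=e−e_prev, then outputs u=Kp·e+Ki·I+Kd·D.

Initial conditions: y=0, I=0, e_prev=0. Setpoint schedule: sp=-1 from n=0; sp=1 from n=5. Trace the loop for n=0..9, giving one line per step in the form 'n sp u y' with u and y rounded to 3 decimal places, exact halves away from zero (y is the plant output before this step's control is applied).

(exact arithmetic carried between steps; '≈' marks a value shown rounded to 6 d.p. or computed from one; I and e_prev carry over from the previous line; the table rounds u and y to 3 d.p., halves away from zero)
n=0: y=0, sp=-1, e=sp−y=-1; I=-1, D=e−e_prev=-1; u=1·(-1)+0·(-1)+3/2·(-1)=-2.5; next y=7/10·0+1/4·(-2.5)=-0.625
n=1: y=-0.625, sp=-1, e=sp−y=-0.375; I=-1.375, D=e−e_prev=0.625; u=1·(-0.375)+0·(-1.375)+3/2·0.625=0.5625; next y=7/10·(-0.625)+1/4·0.5625=-0.296875
n=2: y=-0.296875, sp=-1, e=sp−y=-0.703125; I=-2.078125, D=e−e_prev=-0.328125; u=1·(-0.703125)+0·(-2.078125)+3/2·(-0.328125)≈-1.195313; next y=7/10·(-0.296875)+1/4·(-1.195313)≈-0.506641
n=3: y≈-0.506641, sp=-1, e=sp−y≈-0.493359; I≈-2.571484, D=e−e_prev≈0.209766; u=1·(-0.493359)+0·(-2.571484)+3/2·0.209766≈-0.178711; next y=7/10·(-0.506641)+1/4·(-0.178711)≈-0.399326
n=4: y≈-0.399326, sp=-1, e=sp−y≈-0.600674; I≈-3.172158, D=e−e_prev≈-0.107314; u=1·(-0.600674)+0·(-3.172158)+3/2·(-0.107314)≈-0.761646; next y=7/10·(-0.399326)+1/4·(-0.761646)≈-0.469940
n=5: y≈-0.469940, sp=1, e=sp−y≈1.469940; I≈-1.702219, D=e−e_prev≈2.070614; u=1·1.469940+0·(-1.702219)+3/2·2.070614≈4.575860; next y=7/10·(-0.469940)+1/4·4.575860≈0.815007
n=6: y≈0.815007, sp=1, e=sp−y≈0.184993; I≈-1.517226, D=e−e_prev≈-1.284947; u=1·0.184993+0·(-1.517226)+3/2·(-1.284947)≈-1.742428; next y=7/10·0.815007+1/4·(-1.742428)≈0.134898
n=7: y≈0.134898, sp=1, e=sp−y≈0.865102; I≈-0.652124, D=e−e_prev≈0.680109; u=1·0.865102+0·(-0.652124)+3/2·0.680109≈1.885265; next y=7/10·0.134898+1/4·1.885265≈0.565745
n=8: y≈0.565745, sp=1, e=sp−y≈0.434255; I≈-0.217869, D=e−e_prev≈-0.430847; u=1·0.434255+0·(-0.217869)+3/2·(-0.430847)≈-0.212015; next y=7/10·0.565745+1/4·(-0.212015)≈0.343018
n=9: y≈0.343018, sp=1, e=sp−y≈0.656982; I≈0.439113, D=e−e_prev≈0.222727; u=1·0.656982+0·0.439113+3/2·0.222727≈0.991073; next y=7/10·0.343018+1/4·0.991073≈0.487881

0 -1 -2.500 0.000
1 -1 0.563 -0.625
2 -1 -1.195 -0.297
3 -1 -0.179 -0.507
4 -1 -0.762 -0.399
5 1 4.576 -0.470
6 1 -1.742 0.815
7 1 1.885 0.135
8 1 -0.212 0.566
9 1 0.991 0.343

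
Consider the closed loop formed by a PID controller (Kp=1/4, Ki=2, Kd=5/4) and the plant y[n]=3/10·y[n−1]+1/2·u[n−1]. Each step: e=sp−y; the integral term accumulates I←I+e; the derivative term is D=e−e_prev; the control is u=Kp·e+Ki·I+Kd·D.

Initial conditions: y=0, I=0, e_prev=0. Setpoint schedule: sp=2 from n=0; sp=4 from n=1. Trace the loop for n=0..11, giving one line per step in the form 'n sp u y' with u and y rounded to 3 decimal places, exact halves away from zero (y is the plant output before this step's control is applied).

(exact arithmetic carried between steps; '≈' marks a value shown rounded to 6 d.p. or computed from one; I and e_prev carry over from the previous line; the table rounds u and y to 3 d.p., halves away from zero)
n=0: y=0, sp=2, e=sp−y=2; I=2, D=e−e_prev=2; u=1/4·2+2·2+5/4·2=7; next y=3/10·0+1/2·7=3.5
n=1: y=3.5, sp=4, e=sp−y=0.5; I=2.5, D=e−e_prev=-1.5; u=1/4·0.5+2·2.5+5/4·(-1.5)=3.25; next y=3/10·3.5+1/2·3.25=2.675
n=2: y=2.675, sp=4, e=sp−y=1.325; I=3.825, D=e−e_prev=0.825; u=1/4·1.325+2·3.825+5/4·0.825=9.0125; next y=3/10·2.675+1/2·9.0125=5.30875
n=3: y=5.30875, sp=4, e=sp−y=-1.30875; I=2.51625, D=e−e_prev=-2.63375; u=1/4·(-1.30875)+2·2.51625+5/4·(-2.63375)=1.413125; next y=3/10·5.30875+1/2·1.413125≈2.299188
n=4: y≈2.299188, sp=4, e=sp−y≈1.700813; I≈4.217063, D=e−e_prev≈3.009563; u=1/4·1.700813+2·4.217063+5/4·3.009563≈12.621281; next y=3/10·2.299188+1/2·12.621281≈7.000397
n=5: y≈7.000397, sp=4, e=sp−y≈-3.000397; I≈1.216666, D=e−e_prev≈-4.701209; u=1/4·(-3.000397)+2·1.216666+5/4·(-4.701209)≈-4.193280; next y=3/10·7.000397+1/2·(-4.193280)≈0.003479
n=6: y≈0.003479, sp=4, e=sp−y≈3.996521; I≈5.213186, D=e−e_prev≈6.996918; u=1/4·3.996521+2·5.213186+5/4·6.996918≈20.171650; next y=3/10·0.003479+1/2·20.171650≈10.086869
n=7: y≈10.086869, sp=4, e=sp−y≈-6.086869; I≈-0.873682, D=e−e_prev≈-10.083390; u=1/4·(-6.086869)+2·(-0.873682)+5/4·(-10.083390)≈-15.873319; next y=3/10·10.086869+1/2·(-15.873319)≈-4.910599
n=8: y≈-4.910599, sp=4, e=sp−y≈8.910599; I≈8.036916, D=e−e_prev≈14.997468; u=1/4·8.910599+2·8.036916+5/4·14.997468≈37.048317; next y=3/10·(-4.910599)+1/2·37.048317≈17.050979
n=9: y≈17.050979, sp=4, e=sp−y≈-13.050979; I≈-5.014062, D=e−e_prev≈-21.961578; u=1/4·(-13.050979)+2·(-5.014062)+5/4·(-21.961578)≈-40.742842; next y=3/10·17.050979+1/2·(-40.742842)≈-15.256127
n=10: y≈-15.256127, sp=4, e=sp−y≈19.256127; I≈14.242065, D=e−e_prev≈32.307106; u=1/4·19.256127+2·14.242065+5/4·32.307106≈73.682044; next y=3/10·(-15.256127)+1/2·73.682044≈32.264184
n=11: y≈32.264184, sp=4, e=sp−y≈-28.264184; I≈-14.022119, D=e−e_prev≈-47.520311; u=1/4·(-28.264184)+2·(-14.022119)+5/4·(-47.520311)≈-94.510673; next y=3/10·32.264184+1/2·(-94.510673)≈-37.576081

0 2 7.000 0.000
1 4 3.250 3.500
2 4 9.013 2.675
3 4 1.413 5.309
4 4 12.621 2.299
5 4 -4.193 7.000
6 4 20.172 0.003
7 4 -15.873 10.087
8 4 37.048 -4.911
9 4 -40.743 17.051
10 4 73.682 -15.256
11 4 -94.511 32.264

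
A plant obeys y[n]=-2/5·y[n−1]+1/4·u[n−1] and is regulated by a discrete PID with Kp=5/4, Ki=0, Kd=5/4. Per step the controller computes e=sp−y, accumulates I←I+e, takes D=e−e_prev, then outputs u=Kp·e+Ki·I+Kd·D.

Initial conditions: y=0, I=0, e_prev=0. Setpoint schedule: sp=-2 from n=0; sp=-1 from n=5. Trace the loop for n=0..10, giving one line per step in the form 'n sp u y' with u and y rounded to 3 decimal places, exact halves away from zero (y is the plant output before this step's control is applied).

(exact arithmetic carried between steps; '≈' marks a value shown rounded to 6 d.p. or computed from one; I and e_prev carry over from the previous line; the table rounds u and y to 3 d.p., halves away from zero)
n=0: y=0, sp=-2, e=sp−y=-2; I=-2, D=e−e_prev=-2; u=5/4·(-2)+0·(-2)+5/4·(-2)=-5; next y=-2/5·0+1/4·(-5)=-1.25
n=1: y=-1.25, sp=-2, e=sp−y=-0.75; I=-2.75, D=e−e_prev=1.25; u=5/4·(-0.75)+0·(-2.75)+5/4·1.25=0.625; next y=-2/5·(-1.25)+1/4·0.625=0.65625
n=2: y=0.65625, sp=-2, e=sp−y=-2.65625; I=-5.40625, D=e−e_prev=-1.90625; u=5/4·(-2.65625)+0·(-5.40625)+5/4·(-1.90625)=-5.703125; next y=-2/5·0.65625+1/4·(-5.703125)≈-1.688281
n=3: y≈-1.688281, sp=-2, e=sp−y≈-0.311719; I≈-5.717969, D=e−e_prev≈2.344531; u=5/4·(-0.311719)+0·(-5.717969)+5/4·2.344531≈2.541016; next y=-2/5·(-1.688281)+1/4·2.541016≈1.310566
n=4: y≈1.310566, sp=-2, e=sp−y≈-3.310566; I≈-9.028535, D=e−e_prev≈-2.998848; u=5/4·(-3.310566)+0·(-9.028535)+5/4·(-2.998848)≈-7.886768; next y=-2/5·1.310566+1/4·(-7.886768)≈-2.495918
n=5: y≈-2.495918, sp=-1, e=sp−y≈1.495918; I≈-7.532617, D=e−e_prev≈4.806485; u=5/4·1.495918+0·(-7.532617)+5/4·4.806485≈7.878004; next y=-2/5·(-2.495918)+1/4·7.878004≈2.967868
n=6: y≈2.967868, sp=-1, e=sp−y≈-3.967868; I≈-11.500485, D=e−e_prev≈-5.463787; u=5/4·(-3.967868)+0·(-11.500485)+5/4·(-5.463787)≈-11.789569; next y=-2/5·2.967868+1/4·(-11.789569)≈-4.134540
n=7: y≈-4.134540, sp=-1, e=sp−y≈3.134540; I≈-8.365945, D=e−e_prev≈7.102408; u=5/4·3.134540+0·(-8.365945)+5/4·7.102408≈12.796185; next y=-2/5·(-4.134540)+1/4·12.796185≈4.852862
n=8: y≈4.852862, sp=-1, e=sp−y≈-5.852862; I≈-14.218807, D=e−e_prev≈-8.987402; u=5/4·(-5.852862)+0·(-14.218807)+5/4·(-8.987402)≈-18.550330; next y=-2/5·4.852862+1/4·(-18.550330)≈-6.578727
n=9: y≈-6.578727, sp=-1, e=sp−y≈5.578727; I≈-8.640080, D=e−e_prev≈11.431589; u=5/4·5.578727+0·(-8.640080)+5/4·11.431589≈21.262896; next y=-2/5·(-6.578727)+1/4·21.262896≈7.947215
n=10: y≈7.947215, sp=-1, e=sp−y≈-8.947215; I≈-17.587295, D=e−e_prev≈-14.525942; u=5/4·(-8.947215)+0·(-17.587295)+5/4·(-14.525942)≈-29.341446; next y=-2/5·7.947215+1/4·(-29.341446)≈-10.514247

0 -2 -5.000 0.000
1 -2 0.625 -1.250
2 -2 -5.703 0.656
3 -2 2.541 -1.688
4 -2 -7.887 1.311
5 -1 7.878 -2.496
6 -1 -11.790 2.968
7 -1 12.796 -4.135
8 -1 -18.550 4.853
9 -1 21.263 -6.579
10 -1 -29.341 7.947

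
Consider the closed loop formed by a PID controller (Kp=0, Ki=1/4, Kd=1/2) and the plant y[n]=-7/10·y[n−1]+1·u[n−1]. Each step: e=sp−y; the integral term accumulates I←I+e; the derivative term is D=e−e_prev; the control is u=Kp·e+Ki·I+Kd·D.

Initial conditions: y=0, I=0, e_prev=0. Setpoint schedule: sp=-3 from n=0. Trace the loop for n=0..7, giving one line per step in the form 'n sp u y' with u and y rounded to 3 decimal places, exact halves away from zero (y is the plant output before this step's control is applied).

(exact arithmetic carried between steps; '≈' marks a value shown rounded to 6 d.p. or computed from one; I and e_prev carry over from the previous line; the table rounds u and y to 3 d.p., halves away from zero)
n=0: y=0, sp=-3, e=sp−y=-3; I=-3, D=e−e_prev=-3; u=0·(-3)+1/4·(-3)+1/2·(-3)=-2.25; next y=-7/10·0+1·(-2.25)=-2.25
n=1: y=-2.25, sp=-3, e=sp−y=-0.75; I=-3.75, D=e−e_prev=2.25; u=0·(-0.75)+1/4·(-3.75)+1/2·2.25=0.1875; next y=-7/10·(-2.25)+1·0.1875=1.7625
n=2: y=1.7625, sp=-3, e=sp−y=-4.7625; I=-8.5125, D=e−e_prev=-4.0125; u=0·(-4.7625)+1/4·(-8.5125)+1/2·(-4.0125)=-4.134375; next y=-7/10·1.7625+1·(-4.134375)=-5.368125
n=3: y=-5.368125, sp=-3, e=sp−y=2.368125; I=-6.144375, D=e−e_prev=7.130625; u=0·2.368125+1/4·(-6.144375)+1/2·7.130625≈2.029219; next y=-7/10·(-5.368125)+1·2.029219≈5.786906
n=4: y≈5.786906, sp=-3, e=sp−y≈-8.786906; I≈-14.931281, D=e−e_prev≈-11.155031; u=0·(-8.786906)+1/4·(-14.931281)+1/2·(-11.155031)≈-9.310336; next y=-7/10·5.786906+1·(-9.310336)≈-13.361170
n=5: y≈-13.361170, sp=-3, e=sp−y≈10.361170; I≈-4.570111, D=e−e_prev≈19.148077; u=0·10.361170+1/4·(-4.570111)+1/2·19.148077≈8.431511; next y=-7/10·(-13.361170)+1·8.431511≈17.784330
n=6: y≈17.784330, sp=-3, e=sp−y≈-20.784330; I≈-25.354441, D=e−e_prev≈-31.145500; u=0·(-20.784330)+1/4·(-25.354441)+1/2·(-31.145500)≈-21.911360; next y=-7/10·17.784330+1·(-21.911360)≈-34.360391
n=7: y≈-34.360391, sp=-3, e=sp−y≈31.360391; I≈6.005950, D=e−e_prev≈52.144721; u=0·31.360391+1/4·6.005950+1/2·52.144721≈27.573848; next y=-7/10·(-34.360391)+1·27.573848≈51.626122

0 -3 -2.250 0.000
1 -3 0.188 -2.250
2 -3 -4.134 1.763
3 -3 2.029 -5.368
4 -3 -9.310 5.787
5 -3 8.432 -13.361
6 -3 -21.911 17.784
7 -3 27.574 -34.360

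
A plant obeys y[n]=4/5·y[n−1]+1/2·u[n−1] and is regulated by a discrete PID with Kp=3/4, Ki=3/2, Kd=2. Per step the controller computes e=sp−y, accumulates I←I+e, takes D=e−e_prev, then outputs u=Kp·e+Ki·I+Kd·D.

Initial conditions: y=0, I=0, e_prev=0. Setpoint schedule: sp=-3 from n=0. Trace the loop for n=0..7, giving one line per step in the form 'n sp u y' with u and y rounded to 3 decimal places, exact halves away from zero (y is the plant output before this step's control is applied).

0 -3 -12.750 0.000
1 -3 15.844 -6.375
2 -3 -30.930 2.822
3 -3 46.856 -13.208
4 -3 -80.688 12.862
5 -3 130.053 -30.054
6 -3 -217.106 40.983
7 -3 355.180 -75.767

(exact arithmetic carried between steps; '≈' marks a value shown rounded to 6 d.p. or computed from one; I and e_prev carry over from the previous line; the table rounds u and y to 3 d.p., halves away from zero)
n=0: y=0, sp=-3, e=sp−y=-3; I=-3, D=e−e_prev=-3; u=3/4·(-3)+3/2·(-3)+2·(-3)=-12.75; next y=4/5·0+1/2·(-12.75)=-6.375
n=1: y=-6.375, sp=-3, e=sp−y=3.375; I=0.375, D=e−e_prev=6.375; u=3/4·3.375+3/2·0.375+2·6.375=15.84375; next y=4/5·(-6.375)+1/2·15.84375=2.821875
n=2: y=2.821875, sp=-3, e=sp−y=-5.821875; I=-5.446875, D=e−e_prev=-9.196875; u=3/4·(-5.821875)+3/2·(-5.446875)+2·(-9.196875)≈-30.930469; next y=4/5·2.821875+1/2·(-30.930469)≈-13.207734
n=3: y≈-13.207734, sp=-3, e=sp−y≈10.207734; I≈4.760859, D=e−e_prev≈16.029609; u=3/4·10.207734+3/2·4.760859+2·16.029609≈46.856309; next y=4/5·(-13.207734)+1/2·46.856309≈12.861967
n=4: y≈12.861967, sp=-3, e=sp−y≈-15.861967; I≈-11.101107, D=e−e_prev≈-26.069701; u=3/4·(-15.861967)+3/2·(-11.101107)+2·(-26.069701)≈-80.687539; next y=4/5·12.861967+1/2·(-80.687539)≈-30.054196
n=5: y≈-30.054196, sp=-3, e=sp−y≈27.054196; I≈15.953088, D=e−e_prev≈42.916163; u=3/4·27.054196+3/2·15.953088+2·42.916163≈130.052605; next y=4/5·(-30.054196)+1/2·130.052605≈40.982946
n=6: y≈40.982946, sp=-3, e=sp−y≈-43.982946; I≈-28.029857, D=e−e_prev≈-71.037142; u=3/4·(-43.982946)+3/2·(-28.029857)+2·(-71.037142)≈-217.106278; next y=4/5·40.982946+1/2·(-217.106278)≈-75.766783
n=7: y≈-75.766783, sp=-3, e=sp−y≈72.766783; I≈44.736925, D=e−e_prev≈116.749728; u=3/4·72.766783+3/2·44.736925+2·116.749728≈355.179932; next y=4/5·(-75.766783)+1/2·355.179932≈116.976540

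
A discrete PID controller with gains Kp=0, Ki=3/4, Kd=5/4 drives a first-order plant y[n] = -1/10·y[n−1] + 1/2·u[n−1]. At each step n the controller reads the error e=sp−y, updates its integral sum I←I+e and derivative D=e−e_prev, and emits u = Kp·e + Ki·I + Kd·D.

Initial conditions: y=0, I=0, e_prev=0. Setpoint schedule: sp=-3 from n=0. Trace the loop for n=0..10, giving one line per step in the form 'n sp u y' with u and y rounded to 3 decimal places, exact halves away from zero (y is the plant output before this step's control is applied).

(exact arithmetic carried between steps; '≈' marks a value shown rounded to 6 d.p. or computed from one; I and e_prev carry over from the previous line; the table rounds u and y to 3 d.p., halves away from zero)
n=0: y=0, sp=-3, e=sp−y=-3; I=-3, D=e−e_prev=-3; u=0·(-3)+3/4·(-3)+5/4·(-3)=-6; next y=-1/10·0+1/2·(-6)=-3
n=1: y=-3, sp=-3, e=sp−y=0; I=-3, D=e−e_prev=3; u=0·0+3/4·(-3)+5/4·3=1.5; next y=-1/10·(-3)+1/2·1.5=1.05
n=2: y=1.05, sp=-3, e=sp−y=-4.05; I=-7.05, D=e−e_prev=-4.05; u=0·(-4.05)+3/4·(-7.05)+5/4·(-4.05)=-10.35; next y=-1/10·1.05+1/2·(-10.35)=-5.28
n=3: y=-5.28, sp=-3, e=sp−y=2.28; I=-4.77, D=e−e_prev=6.33; u=0·2.28+3/4·(-4.77)+5/4·6.33=4.335; next y=-1/10·(-5.28)+1/2·4.335=2.6955
n=4: y=2.6955, sp=-3, e=sp−y=-5.6955; I=-10.4655, D=e−e_prev=-7.9755; u=0·(-5.6955)+3/4·(-10.4655)+5/4·(-7.9755)=-17.8185; next y=-1/10·2.6955+1/2·(-17.8185)=-9.1788
n=5: y=-9.1788, sp=-3, e=sp−y=6.1788; I=-4.2867, D=e−e_prev=11.8743; u=0·6.1788+3/4·(-4.2867)+5/4·11.8743=11.62785; next y=-1/10·(-9.1788)+1/2·11.62785=6.731805
n=6: y=6.731805, sp=-3, e=sp−y=-9.731805; I=-14.018505, D=e−e_prev=-15.910605; u=0·(-9.731805)+3/4·(-14.018505)+5/4·(-15.910605)=-30.402135; next y=-1/10·6.731805+1/2·(-30.402135)=-15.874248
n=7: y=-15.874248, sp=-3, e=sp−y=12.874248; I=-1.144257, D=e−e_prev=22.606053; u=0·12.874248+3/4·(-1.144257)+5/4·22.606053≈27.399374; next y=-1/10·(-15.874248)+1/2·27.399374≈15.287112
n=8: y≈15.287112, sp=-3, e=sp−y≈-18.287112; I≈-19.431369, D=e−e_prev≈-31.161360; u=0·(-18.287112)+3/4·(-19.431369)+5/4·(-31.161360)≈-53.525226; next y=-1/10·15.287112+1/2·(-53.525226)≈-28.291324
n=9: y≈-28.291324, sp=-3, e=sp−y≈25.291324; I≈5.859956, D=e−e_prev≈43.578436; u=0·25.291324+3/4·5.859956+5/4·43.578436≈58.868011; next y=-1/10·(-28.291324)+1/2·58.868011≈32.263138
n=10: y≈32.263138, sp=-3, e=sp−y≈-35.263138; I≈-29.403182, D=e−e_prev≈-60.554462; u=0·(-35.263138)+3/4·(-29.403182)+5/4·(-60.554462)≈-97.745464; next y=-1/10·32.263138+1/2·(-97.745464)≈-52.099046

0 -3 -6.000 0.000
1 -3 1.500 -3.000
2 -3 -10.350 1.050
3 -3 4.335 -5.280
4 -3 -17.819 2.696
5 -3 11.628 -9.179
6 -3 -30.402 6.732
7 -3 27.399 -15.874
8 -3 -53.525 15.287
9 -3 58.868 -28.291
10 -3 -97.745 32.263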